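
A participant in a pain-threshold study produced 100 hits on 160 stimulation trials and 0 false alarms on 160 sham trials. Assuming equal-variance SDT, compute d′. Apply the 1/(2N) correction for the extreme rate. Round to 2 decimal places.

d′ = 3.05

The false-alarm rate is 0/160 = 0, so apply the 1/(2N) correction: FA → 1/(2·160) = 0.00313.
z(H) = z(0.62500) = 0.319
z(FA) = z(0.00313) = -2.734
d' = 0.319 − (-2.734) = 3.053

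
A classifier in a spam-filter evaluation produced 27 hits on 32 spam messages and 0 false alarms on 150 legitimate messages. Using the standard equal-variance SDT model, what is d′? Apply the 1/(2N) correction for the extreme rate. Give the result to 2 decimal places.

d′ = 3.72

The false-alarm rate is 0/150 = 0, so apply the 1/(2N) correction: FA → 1/(2·150) = 0.00333.
z(H) = z(0.84375) = 1.010
z(FA) = z(0.00333) = -2.713
d' = 1.010 − (-2.713) = 3.723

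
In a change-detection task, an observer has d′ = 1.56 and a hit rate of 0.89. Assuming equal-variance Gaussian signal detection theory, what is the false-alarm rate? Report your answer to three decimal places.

z(hit rate) = z(0.89) = 1.2265
z(FA) = z(H) − d' = 1.2265 − 1.56 = -0.3335
false-alarm rate = Φ(-0.3335) = 0.3694

false-alarm rate = 0.369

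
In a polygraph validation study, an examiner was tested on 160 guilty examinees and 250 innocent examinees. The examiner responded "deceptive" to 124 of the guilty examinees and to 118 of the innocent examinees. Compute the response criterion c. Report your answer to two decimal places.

c = -0.34

H = 124/160 = 0.7750
FA = 118/250 = 0.4720
z(H) = 0.7554
z(FA) = -0.0702
c = −½·[z(H) + z(FA)] = −0.5 × (0.7554 + (-0.0702)) = -0.3426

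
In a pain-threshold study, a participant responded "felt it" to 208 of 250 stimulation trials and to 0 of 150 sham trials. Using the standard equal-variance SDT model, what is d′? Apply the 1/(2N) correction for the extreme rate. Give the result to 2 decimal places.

The false-alarm rate is 0/150 = 0, so apply the 1/(2N) correction: FA → 1/(2·150) = 0.00333.
z(H) = z(0.83200) = 0.962
z(FA) = z(0.00333) = -2.713
d' = 0.962 − (-2.713) = 3.675

d′ = 3.68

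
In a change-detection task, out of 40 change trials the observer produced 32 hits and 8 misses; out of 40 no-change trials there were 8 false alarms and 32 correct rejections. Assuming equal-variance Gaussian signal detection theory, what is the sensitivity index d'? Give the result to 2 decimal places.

d' = 1.68

H = 32/40 = 0.8000
FA = 8/40 = 0.2000
z(H) = 0.842
z(FA) = -0.842
d' = z(H) − z(FA) = 0.842 − (-0.842) = 1.684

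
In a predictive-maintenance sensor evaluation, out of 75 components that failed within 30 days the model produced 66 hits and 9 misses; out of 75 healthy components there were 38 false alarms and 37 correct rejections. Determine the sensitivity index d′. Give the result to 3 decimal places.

H = 66/75 = 0.8800
FA = 38/75 = 0.5067
Φ⁻¹(H) = Φ⁻¹(0.8800) = 1.1750
Φ⁻¹(FA) = Φ⁻¹(0.5067) = 0.0168
d' = z(H) − z(FA) = 1.1750 − 0.0168 = 1.1582

d′ = 1.158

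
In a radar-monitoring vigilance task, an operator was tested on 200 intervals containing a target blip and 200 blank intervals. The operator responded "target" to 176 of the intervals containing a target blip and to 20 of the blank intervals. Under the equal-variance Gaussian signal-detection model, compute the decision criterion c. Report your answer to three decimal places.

c = 0.053

H = 176/200 = 0.8800
FA = 20/200 = 0.1000
z(H) = z(0.8800) = 1.1750
z(FA) = z(0.1000) = -1.2816
c = −½·[z(H) + z(FA)] = −0.5 × (1.1750 + (-1.2816)) = 0.0533
c > 0: the operator has a conservative response bias.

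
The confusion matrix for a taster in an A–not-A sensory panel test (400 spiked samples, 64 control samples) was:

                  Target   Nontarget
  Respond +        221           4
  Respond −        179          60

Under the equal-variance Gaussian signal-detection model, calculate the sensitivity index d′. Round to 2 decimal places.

d′ = 1.67

H = 221/400 = 0.5525
FA = 4/64 = 0.0625
Φ⁻¹(H) = 0.132
Φ⁻¹(FA) = -1.534
d' = z(H) − z(FA) = 0.132 − (-1.534) = 1.666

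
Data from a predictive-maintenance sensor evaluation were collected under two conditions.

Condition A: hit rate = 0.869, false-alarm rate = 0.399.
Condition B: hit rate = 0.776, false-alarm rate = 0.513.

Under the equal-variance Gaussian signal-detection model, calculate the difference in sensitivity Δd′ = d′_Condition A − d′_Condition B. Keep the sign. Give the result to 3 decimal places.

Δd′ = 0.651

Condition A: z(0.869) = 1.1217, z(0.399) = -0.2559, d' = 1.3776
Condition B: z(0.776) = 0.7588, z(0.513) = 0.0326, d' = 0.7262
Δd' = d'_Condition A − d'_Condition B = 1.3776 − 0.7262 = 0.6514
Condition A has the higher sensitivity.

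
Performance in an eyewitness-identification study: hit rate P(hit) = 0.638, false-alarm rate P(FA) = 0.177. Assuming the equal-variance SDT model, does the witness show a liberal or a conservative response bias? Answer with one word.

z(H) = 0.353, z(FA) = -0.927
c = −½·(z(H) + z(FA)) = 0.287
c > 0 → conservative criterion (biased toward responding “no”).

conservative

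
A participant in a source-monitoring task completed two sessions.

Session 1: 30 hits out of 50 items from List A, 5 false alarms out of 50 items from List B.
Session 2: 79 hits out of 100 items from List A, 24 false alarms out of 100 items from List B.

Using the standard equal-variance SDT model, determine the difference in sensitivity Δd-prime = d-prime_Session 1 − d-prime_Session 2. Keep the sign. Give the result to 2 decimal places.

Session 1: z(0.6000) = 0.253, z(0.1000) = -1.282, d' = 1.535
Session 2: z(0.7900) = 0.806, z(0.2400) = -0.706, d' = 1.512
Δd' = d'_Session 1 − d'_Session 2 = 1.535 − 1.512 = 0.023
Session 1 has the higher sensitivity.

Δd-prime = 0.02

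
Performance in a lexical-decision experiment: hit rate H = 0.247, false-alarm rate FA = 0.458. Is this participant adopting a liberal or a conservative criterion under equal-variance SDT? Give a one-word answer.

conservative

z(H) = -0.684, z(FA) = -0.105
c = −½·(z(H) + z(FA)) = 0.3945
c > 0 → conservative criterion (biased toward responding “no”).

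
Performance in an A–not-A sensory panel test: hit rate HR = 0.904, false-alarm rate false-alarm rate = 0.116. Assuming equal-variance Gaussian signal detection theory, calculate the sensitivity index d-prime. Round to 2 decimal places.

z(H) = z(0.904) = 1.3047
z(FA) = z(0.116) = -1.1952
d' = z(H) − z(FA) = 1.3047 − (-1.1952) = 2.4999

d-prime = 2.50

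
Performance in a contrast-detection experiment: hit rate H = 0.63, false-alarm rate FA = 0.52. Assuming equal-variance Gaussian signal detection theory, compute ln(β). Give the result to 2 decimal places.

Φ⁻¹(H) = 0.332
Φ⁻¹(FA) = 0.050
ln β = −½·[z(H)² − z(FA)²] = −0.5 × (0.110 − 0.003) = -0.0535

ln β = -0.05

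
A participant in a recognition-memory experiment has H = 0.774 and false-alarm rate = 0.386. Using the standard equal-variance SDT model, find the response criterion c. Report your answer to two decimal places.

Φ⁻¹(H) = Φ⁻¹(0.774) = 0.752
Φ⁻¹(FA) = Φ⁻¹(0.386) = -0.290
c = −½·[z(H) + z(FA)] = −0.5 × (0.752 + (-0.290)) = -0.231
c < 0: the participant has a liberal response bias.

c = -0.23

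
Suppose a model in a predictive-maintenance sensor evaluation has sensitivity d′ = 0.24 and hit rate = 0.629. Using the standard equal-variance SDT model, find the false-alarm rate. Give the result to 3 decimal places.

z(hit rate) = z(0.629) = 0.3292
z(FA) = z(H) − d' = 0.3292 − 0.24 = 0.0892
false-alarm rate = Φ(0.0892) = 0.5355

false-alarm rate = 0.536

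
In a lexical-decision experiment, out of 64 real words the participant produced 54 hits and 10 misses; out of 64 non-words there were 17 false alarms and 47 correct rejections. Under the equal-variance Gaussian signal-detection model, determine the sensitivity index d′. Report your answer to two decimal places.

d′ = 1.64

H = 54/64 = 0.8438
FA = 17/64 = 0.2656
z(0.8438) = 1.0102, z(0.2656) = -0.6262
d' = z(H) − z(FA) = 1.0102 − (-0.6262) = 1.6364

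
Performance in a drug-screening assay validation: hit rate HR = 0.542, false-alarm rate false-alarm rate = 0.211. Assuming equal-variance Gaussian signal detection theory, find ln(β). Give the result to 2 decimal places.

z(H) = 0.105
z(FA) = -0.803
ln β = −½·[z(H)² − z(FA)²] = −0.5 × (0.011 − 0.645) = 0.317

ln β = 0.32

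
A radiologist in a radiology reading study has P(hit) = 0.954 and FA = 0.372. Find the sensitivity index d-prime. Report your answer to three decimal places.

z(H) = 1.6849
z(FA) = -0.3266
d' = z(H) − z(FA) = 1.6849 − (-0.3266) = 2.0115

d-prime = 2.012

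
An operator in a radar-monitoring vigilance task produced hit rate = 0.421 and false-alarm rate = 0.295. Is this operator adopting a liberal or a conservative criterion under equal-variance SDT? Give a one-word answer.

conservative

z(H) = -0.199, z(FA) = -0.539
c = −½·(z(H) + z(FA)) = 0.369
c > 0 → conservative criterion (biased toward responding “no”).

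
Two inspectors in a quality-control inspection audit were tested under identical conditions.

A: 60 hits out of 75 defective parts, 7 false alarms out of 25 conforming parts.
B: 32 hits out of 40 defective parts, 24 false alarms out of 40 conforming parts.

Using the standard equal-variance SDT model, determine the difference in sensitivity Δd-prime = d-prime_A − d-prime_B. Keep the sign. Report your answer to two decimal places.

A: z(0.8000) = 0.842, z(0.2800) = -0.583, d' = 1.425
B: z(0.8000) = 0.842, z(0.6000) = 0.253, d' = 0.589
Δd' = d'_A − d'_B = 1.425 − 0.589 = 0.836
A has the higher sensitivity.

Δd-prime = 0.84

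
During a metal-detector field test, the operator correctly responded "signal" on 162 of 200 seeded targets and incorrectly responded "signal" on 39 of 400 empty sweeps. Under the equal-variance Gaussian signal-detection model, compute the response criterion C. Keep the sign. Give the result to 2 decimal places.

H = 162/200 = 0.8100
FA = 39/400 = 0.0975
Φ⁻¹(H) = 0.8779
Φ⁻¹(FA) = -1.2959
c = −½·[z(H) + z(FA)] = −0.5 × (0.8779 + (-1.2959)) = 0.2090

C = 0.21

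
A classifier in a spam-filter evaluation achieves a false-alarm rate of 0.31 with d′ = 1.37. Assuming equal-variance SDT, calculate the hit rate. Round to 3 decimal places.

hit rate = 0.809

z(false-alarm rate) = z(0.31) = -0.4959
z(H) = z(FA) + d' = -0.4959 + 1.37 = 0.8741
hit rate = Φ(0.8741) = 0.8090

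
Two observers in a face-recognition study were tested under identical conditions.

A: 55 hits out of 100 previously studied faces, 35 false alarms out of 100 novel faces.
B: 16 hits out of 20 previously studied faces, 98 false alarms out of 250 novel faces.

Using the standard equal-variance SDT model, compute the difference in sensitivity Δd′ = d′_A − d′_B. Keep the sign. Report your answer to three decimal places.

A: z(0.5500) = 0.1257, z(0.3500) = -0.3853, d' = 0.5110
B: z(0.8000) = 0.8416, z(0.3920) = -0.2741, d' = 1.1157
Δd' = d'_A − d'_B = 0.5110 − 1.1157 = -0.6047
B has the higher sensitivity.

Δd′ = -0.605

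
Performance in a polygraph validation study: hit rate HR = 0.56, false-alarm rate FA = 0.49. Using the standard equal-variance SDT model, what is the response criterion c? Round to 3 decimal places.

Φ⁻¹(H) = 0.1510
Φ⁻¹(FA) = -0.0251
c = −½·[z(H) + z(FA)] = −0.5 × (0.1510 + (-0.0251)) = -0.06295

c = -0.063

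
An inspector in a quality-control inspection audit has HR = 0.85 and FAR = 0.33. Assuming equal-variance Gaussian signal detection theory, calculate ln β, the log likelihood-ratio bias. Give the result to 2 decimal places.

ln β = -0.44

z(0.85) = 1.036, z(0.33) = -0.440
ln β = −½·[z(H)² − z(FA)²] = −0.5 × (1.073 − 0.194) = -0.4395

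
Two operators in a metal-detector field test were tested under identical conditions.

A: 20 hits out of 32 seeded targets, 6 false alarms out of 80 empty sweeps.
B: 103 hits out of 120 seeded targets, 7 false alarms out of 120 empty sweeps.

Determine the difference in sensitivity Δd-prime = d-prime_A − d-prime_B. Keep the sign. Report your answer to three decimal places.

Δd-prime = -0.884

A: z(0.6250) = 0.3186, z(0.0750) = -1.4395, d' = 1.7581
B: z(0.8583) = 1.0727, z(0.0583) = -1.5692, d' = 2.6419
Δd' = d'_A − d'_B = 1.7581 − 2.6419 = -0.8838
B has the higher sensitivity.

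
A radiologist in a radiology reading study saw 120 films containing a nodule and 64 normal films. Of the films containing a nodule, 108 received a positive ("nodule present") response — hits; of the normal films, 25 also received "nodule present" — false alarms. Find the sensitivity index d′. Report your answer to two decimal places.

H = 108/120 = 0.9000
FA = 25/64 = 0.3906
z(0.9000) = 1.2816, z(0.3906) = -0.2778
d' = z(H) − z(FA) = 1.2816 − (-0.2778) = 1.5594

d′ = 1.56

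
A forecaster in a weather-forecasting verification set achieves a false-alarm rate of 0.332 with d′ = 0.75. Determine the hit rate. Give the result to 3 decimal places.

hit rate = 0.624

z(false-alarm rate) = z(0.332) = -0.4344
z(H) = z(FA) + d' = -0.4344 + 0.75 = 0.3156
hit rate = Φ(0.3156) = 0.6238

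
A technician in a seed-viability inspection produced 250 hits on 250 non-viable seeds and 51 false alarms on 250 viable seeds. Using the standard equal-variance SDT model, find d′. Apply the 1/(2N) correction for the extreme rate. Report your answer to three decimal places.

The hit rate is 250/250 = 1, so apply the 1/(2N) correction: H → 1 − 1/(2·250) = 0.99800.
z(H) = z(0.99800) = 2.8782
z(FA) = z(0.20400) = -0.8274
d' = 2.8782 − (-0.8274) = 3.7056

d′ = 3.706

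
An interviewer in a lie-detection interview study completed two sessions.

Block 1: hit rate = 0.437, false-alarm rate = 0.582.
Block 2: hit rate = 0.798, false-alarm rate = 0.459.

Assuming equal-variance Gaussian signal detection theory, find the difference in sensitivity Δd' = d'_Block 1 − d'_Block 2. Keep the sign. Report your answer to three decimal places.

Block 1: z(0.437) = -0.1586, z(0.582) = 0.2070, d' = -0.3656
Block 2: z(0.798) = 0.8345, z(0.459) = -0.1030, d' = 0.9375
Δd' = d'_Block 1 − d'_Block 2 = -0.3656 − 0.9375 = -1.3031
Block 2 has the higher sensitivity.

Δd' = -1.303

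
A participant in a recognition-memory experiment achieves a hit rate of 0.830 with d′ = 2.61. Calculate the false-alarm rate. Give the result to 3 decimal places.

false-alarm rate = 0.049

z(hit rate) = z(0.830) = 0.9542
z(FA) = z(H) − d' = 0.9542 − 2.61 = -1.6558
false-alarm rate = Φ(-1.6558) = 0.0489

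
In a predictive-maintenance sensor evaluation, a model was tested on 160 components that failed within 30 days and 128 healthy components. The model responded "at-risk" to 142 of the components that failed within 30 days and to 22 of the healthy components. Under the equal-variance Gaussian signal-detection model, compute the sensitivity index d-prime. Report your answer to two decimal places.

d-prime = 2.16

H = 142/160 = 0.8875
FA = 22/128 = 0.1719
z(0.8875) = 1.2133, z(0.1719) = -0.9467
d' = z(H) − z(FA) = 1.2133 − (-0.9467) = 2.1600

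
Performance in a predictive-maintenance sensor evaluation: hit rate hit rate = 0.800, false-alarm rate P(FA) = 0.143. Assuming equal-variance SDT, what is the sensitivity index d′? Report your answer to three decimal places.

d′ = 1.909

z(H) = z(0.800) = 0.8416
z(FA) = z(0.143) = -1.0669
d' = z(H) − z(FA) = 0.8416 − (-1.0669) = 1.9085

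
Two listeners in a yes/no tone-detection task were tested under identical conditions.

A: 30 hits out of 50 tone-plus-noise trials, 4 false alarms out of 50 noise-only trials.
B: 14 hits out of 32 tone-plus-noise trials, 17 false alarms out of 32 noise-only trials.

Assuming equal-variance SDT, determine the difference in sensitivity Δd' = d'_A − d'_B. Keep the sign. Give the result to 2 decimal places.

A: z(0.6000) = 0.253, z(0.0800) = -1.405, d' = 1.658
B: z(0.4375) = -0.157, z(0.5312) = 0.078, d' = -0.235
Δd' = d'_A − d'_B = 1.658 − (-0.235) = 1.893
A has the higher sensitivity.

Δd' = 1.89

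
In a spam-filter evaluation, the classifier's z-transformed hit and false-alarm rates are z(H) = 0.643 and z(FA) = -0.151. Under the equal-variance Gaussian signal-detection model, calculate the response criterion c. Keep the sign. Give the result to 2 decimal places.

c = -0.25

c = −½·[z(H) + z(FA)] = −½·(0.643 + (-0.151)) = -0.246
c < 0: the classifier has a liberal response bias.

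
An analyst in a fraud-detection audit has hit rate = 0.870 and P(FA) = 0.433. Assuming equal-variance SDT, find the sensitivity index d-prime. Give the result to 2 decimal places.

Φ⁻¹(H) = 1.126
Φ⁻¹(FA) = -0.169
d' = z(H) − z(FA) = 1.126 − (-0.169) = 1.295

d-prime = 1.30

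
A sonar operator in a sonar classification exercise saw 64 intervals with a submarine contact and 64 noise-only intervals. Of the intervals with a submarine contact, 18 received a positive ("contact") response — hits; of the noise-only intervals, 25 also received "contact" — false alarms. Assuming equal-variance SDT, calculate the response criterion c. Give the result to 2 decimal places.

c = 0.43

H = 18/64 = 0.2812
FA = 25/64 = 0.3906
Φ⁻¹(H) = Φ⁻¹(0.2812) = -0.5793
Φ⁻¹(FA) = Φ⁻¹(0.3906) = -0.2778
c = −½·[z(H) + z(FA)] = −0.5 × (-0.5793 + (-0.2778)) = 0.42855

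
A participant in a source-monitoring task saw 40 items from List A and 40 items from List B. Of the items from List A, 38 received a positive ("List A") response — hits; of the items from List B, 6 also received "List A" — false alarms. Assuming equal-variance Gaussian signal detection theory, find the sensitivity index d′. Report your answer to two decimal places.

d′ = 2.68

H = 38/40 = 0.9500
FA = 6/40 = 0.1500
z(0.9500) = 1.645, z(0.1500) = -1.036
d' = z(H) − z(FA) = 1.645 − (-1.036) = 2.681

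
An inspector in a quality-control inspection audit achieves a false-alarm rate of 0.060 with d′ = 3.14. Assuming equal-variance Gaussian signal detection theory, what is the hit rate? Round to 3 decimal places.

z(false-alarm rate) = z(0.060) = -1.5548
z(H) = z(FA) + d' = -1.5548 + 3.14 = 1.5852
hit rate = Φ(1.5852) = 0.9435

hit rate = 0.944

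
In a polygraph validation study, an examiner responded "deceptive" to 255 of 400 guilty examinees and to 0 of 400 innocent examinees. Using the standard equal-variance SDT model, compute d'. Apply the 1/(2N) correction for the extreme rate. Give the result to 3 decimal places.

d' = 3.375

The false-alarm rate is 0/400 = 0, so apply the 1/(2N) correction: FA → 1/(2·400) = 0.00125.
z(H) = z(0.63750) = 0.3518
z(FA) = z(0.00125) = -3.0233
d' = 0.3518 − (-3.0233) = 3.3751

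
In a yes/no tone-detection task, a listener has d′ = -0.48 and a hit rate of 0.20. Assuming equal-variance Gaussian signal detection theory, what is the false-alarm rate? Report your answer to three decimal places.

false-alarm rate = 0.359

z(hit rate) = z(0.20) = -0.8416
z(FA) = z(H) − d' = -0.8416 − (-0.48) = -0.3616
false-alarm rate = Φ(-0.3616) = 0.3588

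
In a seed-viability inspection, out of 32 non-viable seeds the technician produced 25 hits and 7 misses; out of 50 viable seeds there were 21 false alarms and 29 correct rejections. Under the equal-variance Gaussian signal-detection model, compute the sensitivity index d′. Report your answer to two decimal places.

d′ = 0.98

H = 25/32 = 0.7812
FA = 21/50 = 0.4200
z(0.7812) = 0.7763, z(0.4200) = -0.2019
d' = z(H) − z(FA) = 0.7763 − (-0.2019) = 0.9782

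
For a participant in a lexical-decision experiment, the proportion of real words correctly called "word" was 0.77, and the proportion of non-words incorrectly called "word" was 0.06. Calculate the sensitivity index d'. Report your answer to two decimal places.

Φ⁻¹(H) = 0.7388
Φ⁻¹(FA) = -1.5548
d' = z(H) − z(FA) = 0.7388 − (-1.5548) = 2.2936

d' = 2.29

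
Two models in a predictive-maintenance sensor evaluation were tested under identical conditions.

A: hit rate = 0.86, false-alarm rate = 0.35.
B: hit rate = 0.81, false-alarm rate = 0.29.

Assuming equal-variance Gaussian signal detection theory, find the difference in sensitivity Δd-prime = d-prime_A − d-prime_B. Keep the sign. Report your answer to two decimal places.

Δd-prime = 0.03

A: z(0.86) = 1.080, z(0.35) = -0.385, d' = 1.465
B: z(0.81) = 0.878, z(0.29) = -0.553, d' = 1.431
Δd' = d'_A − d'_B = 1.465 − 1.431 = 0.034
A has the higher sensitivity.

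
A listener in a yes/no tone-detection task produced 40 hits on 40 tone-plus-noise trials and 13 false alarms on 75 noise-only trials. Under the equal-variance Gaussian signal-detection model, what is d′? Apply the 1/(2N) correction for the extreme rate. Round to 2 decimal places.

The hit rate is 40/40 = 1, so apply the 1/(2N) correction: H → 1 − 1/(2·40) = 0.98750.
z(H) = z(0.98750) = 2.241
z(FA) = z(0.17333) = -0.941
d' = 2.241 − (-0.941) = 3.182

d′ = 3.18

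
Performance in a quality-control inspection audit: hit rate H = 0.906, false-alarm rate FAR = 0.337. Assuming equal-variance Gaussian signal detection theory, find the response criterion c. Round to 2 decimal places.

c = -0.45

z(0.906) = 1.3165, z(0.337) = -0.4207
c = −½·[z(H) + z(FA)] = −0.5 × (1.3165 + (-0.4207)) = -0.4479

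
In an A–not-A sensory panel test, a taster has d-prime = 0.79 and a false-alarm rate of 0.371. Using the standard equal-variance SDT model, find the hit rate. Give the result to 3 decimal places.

z(false-alarm rate) = z(0.371) = -0.3292
z(H) = z(FA) + d' = -0.3292 + 0.79 = 0.4608
hit rate = Φ(0.4608) = 0.6775

hit rate = 0.678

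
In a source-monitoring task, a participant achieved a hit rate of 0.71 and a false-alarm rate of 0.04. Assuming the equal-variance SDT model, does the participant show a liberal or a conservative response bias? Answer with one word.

z(H) = 0.553, z(FA) = -1.751
c = −½·(z(H) + z(FA)) = 0.599
c > 0 → conservative criterion (biased toward responding “no”).

conservative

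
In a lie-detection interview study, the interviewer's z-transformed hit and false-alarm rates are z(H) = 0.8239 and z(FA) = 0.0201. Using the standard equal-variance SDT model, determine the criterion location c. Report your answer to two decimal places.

c = -0.42

c = −½·[z(H) + z(FA)] = −½·(0.8239 + 0.0201) = -0.4220
c < 0: the interviewer has a liberal response bias.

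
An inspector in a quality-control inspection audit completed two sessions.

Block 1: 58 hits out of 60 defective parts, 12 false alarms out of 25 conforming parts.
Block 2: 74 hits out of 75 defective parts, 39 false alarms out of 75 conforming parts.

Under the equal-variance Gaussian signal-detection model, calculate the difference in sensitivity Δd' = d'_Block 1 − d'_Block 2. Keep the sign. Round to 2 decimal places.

Δd' = -0.28

Block 1: z(0.9667) = 1.834, z(0.4800) = -0.050, d' = 1.884
Block 2: z(0.9867) = 2.217, z(0.5200) = 0.050, d' = 2.167
Δd' = d'_Block 1 − d'_Block 2 = 1.884 − 2.167 = -0.283
Block 2 has the higher sensitivity.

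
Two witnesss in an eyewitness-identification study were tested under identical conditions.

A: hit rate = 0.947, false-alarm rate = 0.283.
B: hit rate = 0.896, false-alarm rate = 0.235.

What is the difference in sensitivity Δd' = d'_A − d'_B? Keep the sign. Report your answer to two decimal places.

A: z(0.947) = 1.616, z(0.283) = -0.574, d' = 2.190
B: z(0.896) = 1.259, z(0.235) = -0.722, d' = 1.981
Δd' = d'_A − d'_B = 2.190 − 1.981 = 0.209
A has the higher sensitivity.

Δd' = 0.21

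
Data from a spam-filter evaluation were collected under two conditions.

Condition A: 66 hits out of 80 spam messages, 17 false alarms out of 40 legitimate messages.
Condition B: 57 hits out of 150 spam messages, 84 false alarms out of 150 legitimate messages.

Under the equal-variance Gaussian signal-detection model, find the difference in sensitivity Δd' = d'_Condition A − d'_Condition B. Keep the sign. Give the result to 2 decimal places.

Condition A: z(0.8250) = 0.935, z(0.4250) = -0.189, d' = 1.124
Condition B: z(0.3800) = -0.305, z(0.5600) = 0.151, d' = -0.456
Δd' = d'_Condition A − d'_Condition B = 1.124 − (-0.456) = 1.580
Condition A has the higher sensitivity.

Δd' = 1.58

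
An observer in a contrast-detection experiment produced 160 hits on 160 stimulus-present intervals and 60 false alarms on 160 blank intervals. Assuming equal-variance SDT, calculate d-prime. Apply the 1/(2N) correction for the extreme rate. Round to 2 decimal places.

The hit rate is 160/160 = 1, so apply the 1/(2N) correction: H → 1 − 1/(2·160) = 0.99687.
z(H) = z(0.99687) = 2.734
z(FA) = z(0.37500) = -0.319
d' = 2.734 − (-0.319) = 3.053

d-prime = 3.05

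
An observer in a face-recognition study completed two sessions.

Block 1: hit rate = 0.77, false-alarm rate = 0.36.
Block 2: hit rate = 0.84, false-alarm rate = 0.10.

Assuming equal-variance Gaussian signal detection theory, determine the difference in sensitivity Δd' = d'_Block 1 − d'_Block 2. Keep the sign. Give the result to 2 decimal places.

Δd' = -1.18

Block 1: z(0.77) = 0.739, z(0.36) = -0.358, d' = 1.097
Block 2: z(0.84) = 0.994, z(0.10) = -1.282, d' = 2.276
Δd' = d'_Block 1 − d'_Block 2 = 1.097 − 2.276 = -1.179
Block 2 has the higher sensitivity.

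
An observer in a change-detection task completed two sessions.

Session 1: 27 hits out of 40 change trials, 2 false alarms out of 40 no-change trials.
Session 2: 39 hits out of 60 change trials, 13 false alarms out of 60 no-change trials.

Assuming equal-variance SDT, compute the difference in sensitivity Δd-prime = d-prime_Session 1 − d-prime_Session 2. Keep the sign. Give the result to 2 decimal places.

Session 1: z(0.6750) = 0.454, z(0.0500) = -1.645, d' = 2.099
Session 2: z(0.6500) = 0.385, z(0.2167) = -0.783, d' = 1.168
Δd' = d'_Session 1 − d'_Session 2 = 2.099 − 1.168 = 0.931
Session 1 has the higher sensitivity.

Δd-prime = 0.93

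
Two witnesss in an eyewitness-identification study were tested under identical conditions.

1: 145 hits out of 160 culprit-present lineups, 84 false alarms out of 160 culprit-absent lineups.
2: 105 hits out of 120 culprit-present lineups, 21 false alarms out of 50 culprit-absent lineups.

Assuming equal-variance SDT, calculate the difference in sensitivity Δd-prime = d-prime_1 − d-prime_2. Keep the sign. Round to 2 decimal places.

1: z(0.9062) = 1.318, z(0.5250) = 0.063, d' = 1.255
2: z(0.8750) = 1.150, z(0.4200) = -0.202, d' = 1.352
Δd' = d'_1 − d'_2 = 1.255 − 1.352 = -0.097
2 has the higher sensitivity.

Δd-prime = -0.10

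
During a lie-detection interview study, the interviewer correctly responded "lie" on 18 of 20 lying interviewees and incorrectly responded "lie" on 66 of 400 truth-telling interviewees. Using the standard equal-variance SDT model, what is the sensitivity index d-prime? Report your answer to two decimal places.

H = 18/20 = 0.9000
FA = 66/400 = 0.1650
Φ⁻¹(0.9000) = 1.2816, Φ⁻¹(0.1650) = -0.9741
d' = z(H) − z(FA) = 1.2816 − (-0.9741) = 2.2557

d-prime = 2.26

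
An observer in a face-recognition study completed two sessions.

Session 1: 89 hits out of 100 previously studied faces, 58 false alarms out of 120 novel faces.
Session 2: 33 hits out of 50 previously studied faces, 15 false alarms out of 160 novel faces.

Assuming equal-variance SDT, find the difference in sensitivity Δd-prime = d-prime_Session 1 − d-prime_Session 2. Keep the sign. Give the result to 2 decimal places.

Δd-prime = -0.46

Session 1: z(0.8900) = 1.227, z(0.4833) = -0.042, d' = 1.269
Session 2: z(0.6600) = 0.412, z(0.0938) = -1.318, d' = 1.730
Δd' = d'_Session 1 − d'_Session 2 = 1.269 − 1.730 = -0.461
Session 2 has the higher sensitivity.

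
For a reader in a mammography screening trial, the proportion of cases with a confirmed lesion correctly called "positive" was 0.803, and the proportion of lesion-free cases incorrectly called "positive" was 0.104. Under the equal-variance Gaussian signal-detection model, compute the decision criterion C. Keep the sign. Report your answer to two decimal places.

C = 0.20

z(0.803) = 0.8524, z(0.104) = -1.2591
c = −½·[z(H) + z(FA)] = −0.5 × (0.8524 + (-1.2591)) = 0.20335
c > 0: the reader has a conservative response bias.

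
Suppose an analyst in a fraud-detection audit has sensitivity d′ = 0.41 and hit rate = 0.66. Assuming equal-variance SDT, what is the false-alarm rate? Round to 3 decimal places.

z(hit rate) = z(0.66) = 0.4125
z(FA) = z(H) − d' = 0.4125 − 0.41 = 0.0025
false-alarm rate = Φ(0.0025) = 0.5010

false-alarm rate = 0.501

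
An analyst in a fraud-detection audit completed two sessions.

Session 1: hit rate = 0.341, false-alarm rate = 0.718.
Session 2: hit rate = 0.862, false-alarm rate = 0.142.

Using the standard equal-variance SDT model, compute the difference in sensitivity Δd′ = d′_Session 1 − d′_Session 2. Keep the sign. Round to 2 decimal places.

Δd′ = -3.15

Session 1: z(0.341) = -0.410, z(0.718) = 0.577, d' = -0.987
Session 2: z(0.862) = 1.089, z(0.142) = -1.071, d' = 2.160
Δd' = d'_Session 1 − d'_Session 2 = -0.987 − 2.160 = -3.147
Session 2 has the higher sensitivity.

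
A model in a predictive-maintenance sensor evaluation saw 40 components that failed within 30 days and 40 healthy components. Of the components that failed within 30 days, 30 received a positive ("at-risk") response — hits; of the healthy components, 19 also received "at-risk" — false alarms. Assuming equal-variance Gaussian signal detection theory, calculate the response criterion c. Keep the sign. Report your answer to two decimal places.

c = -0.31

H = 30/40 = 0.7500
FA = 19/40 = 0.4750
Φ⁻¹(0.7500) = 0.6745, Φ⁻¹(0.4750) = -0.0627
c = −½·[z(H) + z(FA)] = −0.5 × (0.6745 + (-0.0627)) = -0.3059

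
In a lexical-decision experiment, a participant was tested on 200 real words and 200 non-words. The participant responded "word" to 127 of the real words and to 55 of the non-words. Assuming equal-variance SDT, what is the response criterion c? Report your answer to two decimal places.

c = 0.13

H = 127/200 = 0.6350
FA = 55/200 = 0.2750
z(H) = 0.345
z(FA) = -0.598
c = −½·[z(H) + z(FA)] = −0.5 × (0.345 + (-0.598)) = 0.1265
c > 0: the participant has a conservative response bias.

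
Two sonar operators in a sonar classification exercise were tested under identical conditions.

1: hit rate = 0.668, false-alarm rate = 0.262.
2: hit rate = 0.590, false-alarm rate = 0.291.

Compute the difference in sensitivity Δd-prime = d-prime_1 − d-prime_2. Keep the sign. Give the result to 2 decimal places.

Δd-prime = 0.29

1: z(0.668) = 0.434, z(0.262) = -0.637, d' = 1.071
2: z(0.590) = 0.228, z(0.291) = -0.550, d' = 0.778
Δd' = d'_1 − d'_2 = 1.071 − 0.778 = 0.293
1 has the higher sensitivity.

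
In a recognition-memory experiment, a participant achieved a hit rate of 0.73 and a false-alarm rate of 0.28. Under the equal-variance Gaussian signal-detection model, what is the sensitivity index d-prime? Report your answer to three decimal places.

d-prime = 1.196

z(H) = 0.6128
z(FA) = -0.5828
d' = z(H) − z(FA) = 0.6128 − (-0.5828) = 1.1956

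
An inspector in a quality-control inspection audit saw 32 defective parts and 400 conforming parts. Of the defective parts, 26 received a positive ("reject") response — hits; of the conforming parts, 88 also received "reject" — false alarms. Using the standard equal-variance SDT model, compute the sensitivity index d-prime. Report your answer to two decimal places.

H = 26/32 = 0.8125
FA = 88/400 = 0.2200
Φ⁻¹(H) = 0.8871
Φ⁻¹(FA) = -0.7722
d' = z(H) − z(FA) = 0.8871 − (-0.7722) = 1.6593

d-prime = 1.66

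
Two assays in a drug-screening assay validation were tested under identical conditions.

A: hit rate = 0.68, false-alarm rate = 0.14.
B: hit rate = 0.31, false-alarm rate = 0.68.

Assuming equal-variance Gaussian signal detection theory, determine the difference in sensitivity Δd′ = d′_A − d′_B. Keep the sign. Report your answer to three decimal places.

Δd′ = 2.512

A: z(0.68) = 0.4677, z(0.14) = -1.0803, d' = 1.5480
B: z(0.31) = -0.4959, z(0.68) = 0.4677, d' = -0.9636
Δd' = d'_A − d'_B = 1.5480 − (-0.9636) = 2.5116
A has the higher sensitivity.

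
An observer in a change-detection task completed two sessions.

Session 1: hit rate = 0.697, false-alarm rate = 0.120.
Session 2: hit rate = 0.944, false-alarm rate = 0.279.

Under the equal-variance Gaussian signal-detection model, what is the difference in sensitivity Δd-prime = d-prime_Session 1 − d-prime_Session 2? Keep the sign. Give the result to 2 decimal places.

Session 1: z(0.697) = 0.516, z(0.120) = -1.175, d' = 1.691
Session 2: z(0.944) = 1.589, z(0.279) = -0.586, d' = 2.175
Δd' = d'_Session 1 − d'_Session 2 = 1.691 − 2.175 = -0.484
Session 2 has the higher sensitivity.

Δd-prime = -0.48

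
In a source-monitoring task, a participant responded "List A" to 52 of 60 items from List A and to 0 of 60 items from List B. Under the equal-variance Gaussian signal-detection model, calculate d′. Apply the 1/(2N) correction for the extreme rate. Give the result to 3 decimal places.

d′ = 3.505

The false-alarm rate is 0/60 = 0, so apply the 1/(2N) correction: FA → 1/(2·60) = 0.00833.
z(H) = z(0.86667) = 1.1108
z(FA) = z(0.00833) = -2.3941
d' = 1.1108 − (-2.3941) = 3.5049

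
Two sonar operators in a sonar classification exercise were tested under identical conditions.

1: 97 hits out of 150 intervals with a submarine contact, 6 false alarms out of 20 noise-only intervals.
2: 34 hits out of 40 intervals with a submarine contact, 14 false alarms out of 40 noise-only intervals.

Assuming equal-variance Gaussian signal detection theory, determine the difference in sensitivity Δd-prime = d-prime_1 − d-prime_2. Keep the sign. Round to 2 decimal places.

Δd-prime = -0.52

1: z(0.6467) = 0.376, z(0.3000) = -0.524, d' = 0.900
2: z(0.8500) = 1.036, z(0.3500) = -0.385, d' = 1.421
Δd' = d'_1 − d'_2 = 0.900 − 1.421 = -0.521
2 has the higher sensitivity.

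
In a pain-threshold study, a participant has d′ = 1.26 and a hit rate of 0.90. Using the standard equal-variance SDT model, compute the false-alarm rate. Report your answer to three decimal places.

false-alarm rate = 0.509

z(hit rate) = z(0.90) = 1.2816
z(FA) = z(H) − d' = 1.2816 − 1.26 = 0.0216
false-alarm rate = Φ(0.0216) = 0.5086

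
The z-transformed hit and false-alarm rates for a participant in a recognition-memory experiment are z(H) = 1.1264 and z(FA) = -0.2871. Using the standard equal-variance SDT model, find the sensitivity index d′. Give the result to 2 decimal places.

d' = z(H) − z(FA) = 1.1264 − (-0.2871) = 1.4135

d′ = 1.41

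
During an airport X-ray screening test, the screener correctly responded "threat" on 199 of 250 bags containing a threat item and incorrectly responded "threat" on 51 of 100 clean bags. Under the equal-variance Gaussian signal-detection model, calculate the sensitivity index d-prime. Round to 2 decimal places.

H = 199/250 = 0.7960
FA = 51/100 = 0.5100
Φ⁻¹(H) = 0.8274
Φ⁻¹(FA) = 0.0251
d' = z(H) − z(FA) = 0.8274 − 0.0251 = 0.8023

d-prime = 0.80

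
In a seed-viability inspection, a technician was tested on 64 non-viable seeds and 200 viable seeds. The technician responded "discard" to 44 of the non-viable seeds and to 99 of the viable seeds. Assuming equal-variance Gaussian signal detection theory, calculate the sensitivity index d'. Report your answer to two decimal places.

H = 44/64 = 0.6875
FA = 99/200 = 0.4950
z(H) = 0.489
z(FA) = -0.013
d' = z(H) − z(FA) = 0.489 − (-0.013) = 0.502

d' = 0.50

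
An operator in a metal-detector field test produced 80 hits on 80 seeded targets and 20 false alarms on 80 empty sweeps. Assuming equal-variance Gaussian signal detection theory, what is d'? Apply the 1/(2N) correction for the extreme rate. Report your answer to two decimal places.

The hit rate is 80/80 = 1, so apply the 1/(2N) correction: H → 1 − 1/(2·80) = 0.99375.
z(H) = z(0.99375) = 2.498
z(FA) = z(0.25000) = -0.674
d' = 2.498 − (-0.674) = 3.172

d' = 3.17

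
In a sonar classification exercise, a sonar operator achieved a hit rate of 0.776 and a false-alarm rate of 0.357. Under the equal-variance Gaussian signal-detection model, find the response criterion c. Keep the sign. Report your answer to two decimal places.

c = -0.20

z(H) = 0.759
z(FA) = -0.366
c = −½·[z(H) + z(FA)] = −0.5 × (0.759 + (-0.366)) = -0.1965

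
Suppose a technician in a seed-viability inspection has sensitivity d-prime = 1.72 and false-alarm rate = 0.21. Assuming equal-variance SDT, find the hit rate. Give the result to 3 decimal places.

hit rate = 0.820

z(false-alarm rate) = z(0.21) = -0.8064
z(H) = z(FA) + d' = -0.8064 + 1.72 = 0.9136
hit rate = Φ(0.9136) = 0.8195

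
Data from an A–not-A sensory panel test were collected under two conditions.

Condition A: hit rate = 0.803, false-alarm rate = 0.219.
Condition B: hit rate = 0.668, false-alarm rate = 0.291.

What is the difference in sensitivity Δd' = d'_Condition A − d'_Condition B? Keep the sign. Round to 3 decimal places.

Δd' = 0.643

Condition A: z(0.803) = 0.8524, z(0.219) = -0.7756, d' = 1.6280
Condition B: z(0.668) = 0.4344, z(0.291) = -0.5505, d' = 0.9849
Δd' = d'_Condition A − d'_Condition B = 1.6280 − 0.9849 = 0.6431
Condition A has the higher sensitivity.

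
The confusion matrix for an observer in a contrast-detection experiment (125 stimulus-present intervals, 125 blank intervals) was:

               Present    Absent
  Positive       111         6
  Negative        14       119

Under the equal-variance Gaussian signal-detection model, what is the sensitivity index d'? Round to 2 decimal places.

d' = 2.88

H = 111/125 = 0.8880
FA = 6/125 = 0.0480
z(H) = z(0.8880) = 1.2160
z(FA) = z(0.0480) = -1.6646
d' = z(H) − z(FA) = 1.2160 − (-1.6646) = 2.8806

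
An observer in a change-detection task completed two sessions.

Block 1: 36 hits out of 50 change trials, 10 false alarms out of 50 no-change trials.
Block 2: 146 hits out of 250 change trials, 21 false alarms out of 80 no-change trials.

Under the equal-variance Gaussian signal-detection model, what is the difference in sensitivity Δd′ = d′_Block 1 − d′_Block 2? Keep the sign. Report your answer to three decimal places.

Block 1: z(0.7200) = 0.5828, z(0.2000) = -0.8416, d' = 1.4244
Block 2: z(0.5840) = 0.2121, z(0.2625) = -0.6357, d' = 0.8478
Δd' = d'_Block 1 − d'_Block 2 = 1.4244 − 0.8478 = 0.5766
Block 1 has the higher sensitivity.

Δd′ = 0.577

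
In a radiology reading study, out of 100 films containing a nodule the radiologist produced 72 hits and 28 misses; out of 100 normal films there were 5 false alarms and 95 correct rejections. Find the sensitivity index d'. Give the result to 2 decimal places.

d' = 2.23

H = 72/100 = 0.7200
FA = 5/100 = 0.0500
Φ⁻¹(H) = Φ⁻¹(0.7200) = 0.5828
Φ⁻¹(FA) = Φ⁻¹(0.0500) = -1.6449
d' = z(H) − z(FA) = 0.5828 − (-1.6449) = 2.2277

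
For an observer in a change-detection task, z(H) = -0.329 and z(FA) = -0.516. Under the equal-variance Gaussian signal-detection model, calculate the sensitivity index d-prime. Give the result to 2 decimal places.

d' = z(H) − z(FA) = -0.329 − (-0.516) = 0.187

d-prime = 0.19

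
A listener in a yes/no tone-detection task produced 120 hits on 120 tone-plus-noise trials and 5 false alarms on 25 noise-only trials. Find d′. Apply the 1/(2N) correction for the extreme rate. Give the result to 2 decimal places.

d′ = 3.48

The hit rate is 120/120 = 1, so apply the 1/(2N) correction: H → 1 − 1/(2·120) = 0.99583.
z(H) = z(0.99583) = 2.638
z(FA) = z(0.20000) = -0.842
d' = 2.638 − (-0.842) = 3.480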